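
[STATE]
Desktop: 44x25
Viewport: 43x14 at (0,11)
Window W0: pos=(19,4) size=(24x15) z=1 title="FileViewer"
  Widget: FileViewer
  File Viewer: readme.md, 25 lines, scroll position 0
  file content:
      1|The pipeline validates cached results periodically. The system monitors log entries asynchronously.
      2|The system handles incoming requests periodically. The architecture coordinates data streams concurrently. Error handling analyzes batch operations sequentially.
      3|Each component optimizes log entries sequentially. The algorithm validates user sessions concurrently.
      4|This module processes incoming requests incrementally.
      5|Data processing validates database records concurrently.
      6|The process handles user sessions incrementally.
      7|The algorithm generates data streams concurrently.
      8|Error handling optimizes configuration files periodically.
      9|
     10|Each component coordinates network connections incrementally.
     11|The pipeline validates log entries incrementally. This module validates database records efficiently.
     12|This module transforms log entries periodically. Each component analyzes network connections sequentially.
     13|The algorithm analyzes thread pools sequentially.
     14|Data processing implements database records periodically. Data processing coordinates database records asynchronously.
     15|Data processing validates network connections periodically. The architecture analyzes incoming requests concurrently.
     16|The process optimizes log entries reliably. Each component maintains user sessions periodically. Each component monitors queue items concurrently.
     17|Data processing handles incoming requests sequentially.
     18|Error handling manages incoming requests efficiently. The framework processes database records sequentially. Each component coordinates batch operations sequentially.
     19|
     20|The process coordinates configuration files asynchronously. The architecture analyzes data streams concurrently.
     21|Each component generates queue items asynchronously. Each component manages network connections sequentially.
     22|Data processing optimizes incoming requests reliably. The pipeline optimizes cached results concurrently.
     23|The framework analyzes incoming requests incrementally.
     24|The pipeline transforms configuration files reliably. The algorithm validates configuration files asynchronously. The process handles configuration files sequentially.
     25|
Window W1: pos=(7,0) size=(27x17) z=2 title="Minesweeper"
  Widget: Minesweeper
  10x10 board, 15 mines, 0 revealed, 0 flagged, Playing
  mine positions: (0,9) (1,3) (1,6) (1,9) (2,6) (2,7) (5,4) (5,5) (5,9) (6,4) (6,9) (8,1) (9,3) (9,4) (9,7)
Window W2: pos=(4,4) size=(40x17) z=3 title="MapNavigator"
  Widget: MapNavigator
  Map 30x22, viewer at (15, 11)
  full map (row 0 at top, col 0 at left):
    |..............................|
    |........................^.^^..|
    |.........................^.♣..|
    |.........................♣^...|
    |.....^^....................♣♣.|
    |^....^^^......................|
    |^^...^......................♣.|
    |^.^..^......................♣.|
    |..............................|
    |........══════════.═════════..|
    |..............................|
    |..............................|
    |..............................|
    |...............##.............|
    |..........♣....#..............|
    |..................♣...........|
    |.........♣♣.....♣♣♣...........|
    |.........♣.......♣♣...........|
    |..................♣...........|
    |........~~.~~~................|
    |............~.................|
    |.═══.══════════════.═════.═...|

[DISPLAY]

    ┃    ........══════════.═════════..    
    ┃    ..............................    
    ┃    ...............@..............    
    ┃    ..............................    
    ┃    ...............##.............    
    ┃    ..........♣....#..............    
    ┃    ..................♣...........    
    ┃    .........♣♣.....♣♣♣...........    
    ┃    .........♣.......♣♣...........    
    ┗━━━━━━━━━━━━━━━━━━━━━━━━━━━━━━━━━━━━━━
                                           
                                           
                                           
                                           


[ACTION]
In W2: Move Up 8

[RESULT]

    ┃    ........................^.^^..    
    ┃    .........................^.♣..    
    ┃    ...............@.........♣^...    
    ┃    .....^^....................♣♣.    
    ┃    ^....^^^......................    
    ┃    ^^...^......................♣.    
    ┃    ^.^..^......................♣.    
    ┃    ..............................    
    ┃    ........══════════.═════════..    
    ┗━━━━━━━━━━━━━━━━━━━━━━━━━━━━━━━━━━━━━━
                                           
                                           
                                           
                                           


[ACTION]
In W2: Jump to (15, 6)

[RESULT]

    ┃    .....^^....................♣♣.    
    ┃    ^....^^^......................    
    ┃    ^^...^.........@............♣.    
    ┃    ^.^..^......................♣.    
    ┃    ..............................    
    ┃    ........══════════.═════════..    
    ┃    ..............................    
    ┃    ..............................    
    ┃    ..............................    
    ┗━━━━━━━━━━━━━━━━━━━━━━━━━━━━━━━━━━━━━━
                                           
                                           
                                           
                                           


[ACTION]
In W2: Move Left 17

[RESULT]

    ┃                   .....^^............
    ┃                   ^....^^^...........
    ┃                   @^...^.............
    ┃                   ^.^..^.............
    ┃                   ...................
    ┃                   ........══════════.
    ┃                   ...................
    ┃                   ...................
    ┃                   ...................
    ┗━━━━━━━━━━━━━━━━━━━━━━━━━━━━━━━━━━━━━━
                                           
                                           
                                           
                                           


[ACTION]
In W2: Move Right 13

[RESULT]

    ┃      .....^^....................♣♣.  
    ┃      ^....^^^......................  
    ┃      ^^...^.......@..............♣.  
    ┃      ^.^..^......................♣.  
    ┃      ..............................  
    ┃      ........══════════.═════════..  
    ┃      ..............................  
    ┃      ..............................  
    ┃      ..............................  
    ┗━━━━━━━━━━━━━━━━━━━━━━━━━━━━━━━━━━━━━━
                                           
                                           
                                           
                                           


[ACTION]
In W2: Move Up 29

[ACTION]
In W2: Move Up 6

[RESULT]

    ┃                                      
    ┃                                      
    ┃      .............@................  
    ┃      ........................^.^^..  
    ┃      .........................^.♣..  
    ┃      .........................♣^...  
    ┃      .....^^....................♣♣.  
    ┃      ^....^^^......................  
    ┃      ^^...^......................♣.  
    ┗━━━━━━━━━━━━━━━━━━━━━━━━━━━━━━━━━━━━━━
                                           
                                           
                                           
                                           


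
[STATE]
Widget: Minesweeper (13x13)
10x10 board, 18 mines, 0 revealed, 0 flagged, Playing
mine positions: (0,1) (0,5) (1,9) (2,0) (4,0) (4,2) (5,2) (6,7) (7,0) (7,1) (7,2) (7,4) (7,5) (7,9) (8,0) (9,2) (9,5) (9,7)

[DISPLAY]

■■■■■■■■■■   
■■■■■■■■■■   
■■■■■■■■■■   
■■■■■■■■■■   
■■■■■■■■■■   
■■■■■■■■■■   
■■■■■■■■■■   
■■■■■■■■■■   
■■■■■■■■■■   
■■■■■■■■■■   
             
             
             


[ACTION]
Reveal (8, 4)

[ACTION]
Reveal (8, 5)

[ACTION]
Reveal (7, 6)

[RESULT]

■■■■■■■■■■   
■■■■■■■■■■   
■■■■■■■■■■   
■■■■■■■■■■   
■■■■■■■■■■   
■■■■■■■■■■   
■■■■■■■■■■   
■■■■■■2■■■   
■■■■33■■■■   
■■■■■■■■■■   
             
             
             


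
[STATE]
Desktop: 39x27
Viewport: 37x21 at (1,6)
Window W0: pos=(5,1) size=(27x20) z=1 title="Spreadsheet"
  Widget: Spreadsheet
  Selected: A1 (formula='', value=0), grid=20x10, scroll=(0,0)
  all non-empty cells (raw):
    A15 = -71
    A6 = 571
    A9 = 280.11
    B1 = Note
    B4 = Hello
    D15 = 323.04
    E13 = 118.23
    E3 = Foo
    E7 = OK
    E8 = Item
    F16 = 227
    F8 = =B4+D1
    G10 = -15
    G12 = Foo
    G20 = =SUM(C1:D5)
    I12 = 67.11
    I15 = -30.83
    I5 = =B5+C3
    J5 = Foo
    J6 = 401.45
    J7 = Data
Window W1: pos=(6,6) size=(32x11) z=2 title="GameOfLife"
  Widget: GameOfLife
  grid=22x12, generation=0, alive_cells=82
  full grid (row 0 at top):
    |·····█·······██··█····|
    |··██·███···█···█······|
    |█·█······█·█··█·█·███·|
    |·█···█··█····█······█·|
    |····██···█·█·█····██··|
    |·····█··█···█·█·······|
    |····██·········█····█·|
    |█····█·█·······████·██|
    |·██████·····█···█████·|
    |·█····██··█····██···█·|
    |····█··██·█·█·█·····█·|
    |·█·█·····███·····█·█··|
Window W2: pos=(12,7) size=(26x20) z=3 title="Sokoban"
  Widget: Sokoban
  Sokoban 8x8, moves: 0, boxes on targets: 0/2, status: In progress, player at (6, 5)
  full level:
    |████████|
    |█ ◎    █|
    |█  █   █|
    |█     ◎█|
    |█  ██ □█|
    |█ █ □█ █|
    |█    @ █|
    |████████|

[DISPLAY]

    ┃┏━━━━━━━━━━━━━━━━━━━━━━━━━━━━━━┓
    ┃┃ Game┏━━━━━━━━━━━━━━━━━━━━━━━━┓
    ┃┠─────┃ Sokoban                ┃
    ┃┃Gen: ┠────────────────────────┨
    ┃┃·█···┃████████                ┃
    ┃┃····█┃█ ◎    █                ┃
    ┃┃·····┃█  █   █                ┃
    ┃┃····█┃█     ◎█                ┃
    ┃┃█····┃█  ██ □█                ┃
    ┃┃·████┃█ █ □█ █                ┃
    ┃┗━━━━━┃█    @ █                ┃
    ┃ 11   ┃████████                ┃
    ┃ 12   ┃Moves: 0  0/2           ┃
    ┃ 13   ┃                        ┃
    ┗━━━━━━┃                        ┃
           ┃                        ┃
           ┃                        ┃
           ┃                        ┃
           ┃                        ┃
           ┃                        ┃
           ┗━━━━━━━━━━━━━━━━━━━━━━━━┛


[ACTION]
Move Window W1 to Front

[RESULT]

    ┃┏━━━━━━━━━━━━━━━━━━━━━━━━━━━━━━┓
    ┃┃ GameOfLife                   ┃
    ┃┠──────────────────────────────┨
    ┃┃Gen: 0                        ┃
    ┃┃·█···█··█····█······█·        ┃
    ┃┃····██···█·█·█····██··        ┃
    ┃┃·····█··█···█·█·······        ┃
    ┃┃····██·········█····█·        ┃
    ┃┃█····█·█·······████·██        ┃
    ┃┃·██████·····█···█████·        ┃
    ┃┗━━━━━━━━━━━━━━━━━━━━━━━━━━━━━━┛
    ┃ 11   ┃████████                ┃
    ┃ 12   ┃Moves: 0  0/2           ┃
    ┃ 13   ┃                        ┃
    ┗━━━━━━┃                        ┃
           ┃                        ┃
           ┃                        ┃
           ┃                        ┃
           ┃                        ┃
           ┃                        ┃
           ┗━━━━━━━━━━━━━━━━━━━━━━━━┛


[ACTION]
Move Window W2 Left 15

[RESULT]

    ┃┏━━━━━━━━━━━━━━━━━━━━━━━━━━━━━━┓
━━━━━┃ GameOfLife                   ┃
 Soko┠──────────────────────────────┨
─────┃Gen: 0                        ┃
█████┃·█···█··█····█······█·        ┃
█ ◎  ┃····██···█·█·█····██··        ┃
█  █ ┃·····█··█···█·█·······        ┃
█    ┃····██·········█····█·        ┃
█  ██┃█····█·█·······████·██        ┃
█ █ □┃·██████·····█···█████·        ┃
█    ┗━━━━━━━━━━━━━━━━━━━━━━━━━━━━━━┛
████████                ┃     ┃      
Moves: 0  0/2           ┃     ┃      
                        ┃     ┃      
                        ┃━━━━━┛      
                        ┃            
                        ┃            
                        ┃            
                        ┃            
                        ┃            
━━━━━━━━━━━━━━━━━━━━━━━━┛            


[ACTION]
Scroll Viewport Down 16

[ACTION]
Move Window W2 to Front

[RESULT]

    ┃┏━━━━━━━━━━━━━━━━━━━━━━━━━━━━━━┓
━━━━━━━━━━━━━━━━━━━━━━━━┓           ┃
 Sokoban                ┃───────────┨
────────────────────────┨           ┃
████████                ┃·█·        ┃
█ ◎    █                ┃█··        ┃
█  █   █                ┃···        ┃
█     ◎█                ┃·█·        ┃
█  ██ □█                ┃·██        ┃
█ █ □█ █                ┃██·        ┃
█    @ █                ┃━━━━━━━━━━━┛
████████                ┃     ┃      
Moves: 0  0/2           ┃     ┃      
                        ┃     ┃      
                        ┃━━━━━┛      
                        ┃            
                        ┃            
                        ┃            
                        ┃            
                        ┃            
━━━━━━━━━━━━━━━━━━━━━━━━┛            


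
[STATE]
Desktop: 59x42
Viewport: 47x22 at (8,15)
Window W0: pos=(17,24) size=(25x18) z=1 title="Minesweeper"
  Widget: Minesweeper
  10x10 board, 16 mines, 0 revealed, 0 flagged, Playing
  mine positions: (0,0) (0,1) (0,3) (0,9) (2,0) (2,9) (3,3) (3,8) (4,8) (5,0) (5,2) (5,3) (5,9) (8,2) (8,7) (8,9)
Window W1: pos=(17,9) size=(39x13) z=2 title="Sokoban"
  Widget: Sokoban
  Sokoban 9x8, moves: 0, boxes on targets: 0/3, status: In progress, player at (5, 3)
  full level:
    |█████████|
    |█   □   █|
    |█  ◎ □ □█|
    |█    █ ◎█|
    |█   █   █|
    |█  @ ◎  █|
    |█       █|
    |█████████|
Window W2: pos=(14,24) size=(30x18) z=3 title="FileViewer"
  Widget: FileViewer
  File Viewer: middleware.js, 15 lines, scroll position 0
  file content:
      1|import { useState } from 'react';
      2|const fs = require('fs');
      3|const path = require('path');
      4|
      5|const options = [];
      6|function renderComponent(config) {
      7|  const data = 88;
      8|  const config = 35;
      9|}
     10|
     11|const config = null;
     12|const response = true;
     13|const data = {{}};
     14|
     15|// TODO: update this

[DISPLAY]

         ┃█    █ ◎█                            
         ┃█   █   █                            
         ┃█  @ ◎  █                            
         ┃█       █                            
         ┃█████████                            
         ┃Moves: 0  0/3                        
         ┗━━━━━━━━━━━━━━━━━━━━━━━━━━━━━━━━━━━━━
                                               
                                               
      ┏━━━━━━━━━━━━━━━━━━━━━━━━━━━━┓           
      ┃ FileViewer                 ┃           
      ┠────────────────────────────┨           
      ┃import { useState } from 'r▲┃           
      ┃const fs = require('fs');  █┃           
      ┃const path = require('path'░┃           
      ┃                           ░┃           
      ┃const options = [];        ░┃           
      ┃function renderComponent(co░┃           
      ┃  const data = 88;         ░┃           
      ┃  const config = 35;       ░┃           
      ┃}                          ░┃           
      ┃                           ░┃           


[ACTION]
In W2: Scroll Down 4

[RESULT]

         ┃█    █ ◎█                            
         ┃█   █   █                            
         ┃█  @ ◎  █                            
         ┃█       █                            
         ┃█████████                            
         ┃Moves: 0  0/3                        
         ┗━━━━━━━━━━━━━━━━━━━━━━━━━━━━━━━━━━━━━
                                               
                                               
      ┏━━━━━━━━━━━━━━━━━━━━━━━━━━━━┓           
      ┃ FileViewer                 ┃           
      ┠────────────────────────────┨           
      ┃const fs = require('fs');  ▲┃           
      ┃const path = require('path'░┃           
      ┃                           ░┃           
      ┃const options = [];        ░┃           
      ┃function renderComponent(co░┃           
      ┃  const data = 88;         ░┃           
      ┃  const config = 35;       ░┃           
      ┃}                          ░┃           
      ┃                           ░┃           
      ┃const config = null;       ░┃           


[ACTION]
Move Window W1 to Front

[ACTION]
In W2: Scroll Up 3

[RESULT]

         ┃█    █ ◎█                            
         ┃█   █   █                            
         ┃█  @ ◎  █                            
         ┃█       █                            
         ┃█████████                            
         ┃Moves: 0  0/3                        
         ┗━━━━━━━━━━━━━━━━━━━━━━━━━━━━━━━━━━━━━
                                               
                                               
      ┏━━━━━━━━━━━━━━━━━━━━━━━━━━━━┓           
      ┃ FileViewer                 ┃           
      ┠────────────────────────────┨           
      ┃import { useState } from 'r▲┃           
      ┃const fs = require('fs');  █┃           
      ┃const path = require('path'░┃           
      ┃                           ░┃           
      ┃const options = [];        ░┃           
      ┃function renderComponent(co░┃           
      ┃  const data = 88;         ░┃           
      ┃  const config = 35;       ░┃           
      ┃}                          ░┃           
      ┃                           ░┃           


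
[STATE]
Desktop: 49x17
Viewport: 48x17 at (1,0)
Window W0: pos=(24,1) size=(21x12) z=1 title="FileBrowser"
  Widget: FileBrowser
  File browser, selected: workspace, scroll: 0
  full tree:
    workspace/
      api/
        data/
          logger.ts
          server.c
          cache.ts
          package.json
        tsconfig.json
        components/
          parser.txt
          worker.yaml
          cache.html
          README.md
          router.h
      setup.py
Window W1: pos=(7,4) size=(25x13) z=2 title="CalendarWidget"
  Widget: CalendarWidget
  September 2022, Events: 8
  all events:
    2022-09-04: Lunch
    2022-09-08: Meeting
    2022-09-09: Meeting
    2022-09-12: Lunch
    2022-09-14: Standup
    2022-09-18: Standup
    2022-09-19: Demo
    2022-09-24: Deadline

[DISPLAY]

                                                
                       ┏━━━━━━━━━━━━━━━━━━━┓    
                       ┃ FileBrowser       ┃    
                       ┠───────────────────┨    
      ┏━━━━━━━━━━━━━━━━━━━━━━━┓orkspace/   ┃    
      ┃ CalendarWidget        ┃ api/       ┃    
      ┠───────────────────────┨up.py       ┃    
      ┃     September 2022    ┃            ┃    
      ┃Mo Tu We Th Fr Sa Su   ┃            ┃    
      ┃          1  2  3  4*  ┃            ┃    
      ┃ 5  6  7  8*  9* 10 11 ┃            ┃    
      ┃12* 13 14* 15 16 17 18*┃            ┃    
      ┃19* 20 21 22 23 24* 25 ┃━━━━━━━━━━━━┛    
      ┃26 27 28 29 30         ┃                 
      ┃                       ┃                 
      ┃                       ┃                 
      ┗━━━━━━━━━━━━━━━━━━━━━━━┛                 


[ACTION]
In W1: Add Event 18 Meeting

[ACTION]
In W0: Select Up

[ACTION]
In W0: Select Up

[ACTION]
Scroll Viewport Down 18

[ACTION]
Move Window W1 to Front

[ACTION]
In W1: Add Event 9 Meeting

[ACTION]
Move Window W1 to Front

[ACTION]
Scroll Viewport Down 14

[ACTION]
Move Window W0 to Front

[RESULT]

                                                
                       ┏━━━━━━━━━━━━━━━━━━━┓    
                       ┃ FileBrowser       ┃    
                       ┠───────────────────┨    
      ┏━━━━━━━━━━━━━━━━┃> [-] workspace/   ┃    
      ┃ CalendarWidget ┃    [+] api/       ┃    
      ┠────────────────┃    setup.py       ┃    
      ┃     September 2┃                   ┃    
      ┃Mo Tu We Th Fr S┃                   ┃    
      ┃          1  2  ┃                   ┃    
      ┃ 5  6  7  8*  9*┃                   ┃    
      ┃12* 13 14* 15 16┃                   ┃    
      ┃19* 20 21 22 23 ┗━━━━━━━━━━━━━━━━━━━┛    
      ┃26 27 28 29 30         ┃                 
      ┃                       ┃                 
      ┃                       ┃                 
      ┗━━━━━━━━━━━━━━━━━━━━━━━┛                 


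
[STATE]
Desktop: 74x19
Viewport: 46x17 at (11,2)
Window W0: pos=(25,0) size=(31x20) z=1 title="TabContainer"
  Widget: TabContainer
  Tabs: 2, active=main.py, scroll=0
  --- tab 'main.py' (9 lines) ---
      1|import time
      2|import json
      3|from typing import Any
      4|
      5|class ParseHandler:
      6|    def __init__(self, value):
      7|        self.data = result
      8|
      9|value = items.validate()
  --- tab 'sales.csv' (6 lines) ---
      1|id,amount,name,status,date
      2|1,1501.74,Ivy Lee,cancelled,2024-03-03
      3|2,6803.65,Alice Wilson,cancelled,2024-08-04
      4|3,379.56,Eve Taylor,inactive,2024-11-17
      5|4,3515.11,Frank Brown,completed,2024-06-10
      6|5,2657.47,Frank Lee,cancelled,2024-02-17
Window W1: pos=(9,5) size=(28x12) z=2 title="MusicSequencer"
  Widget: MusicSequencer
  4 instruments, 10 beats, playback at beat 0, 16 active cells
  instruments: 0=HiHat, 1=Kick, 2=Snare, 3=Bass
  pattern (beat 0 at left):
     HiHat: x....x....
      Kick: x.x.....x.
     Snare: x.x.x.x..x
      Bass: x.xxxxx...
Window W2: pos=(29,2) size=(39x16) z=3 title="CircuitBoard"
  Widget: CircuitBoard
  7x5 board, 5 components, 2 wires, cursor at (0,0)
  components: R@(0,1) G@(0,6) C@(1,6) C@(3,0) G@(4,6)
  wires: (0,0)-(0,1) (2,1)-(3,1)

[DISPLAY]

              ┠───┏━━━━━━━━━━━━━━━━━━━━━━━━━━━
              ┃[ma┃ CircuitBoard              
              ┃───┠───────────────────────────
━━━━━━━━━━━━━━━━━━┃   0 1 2 3 4 5 6           
MusicSequencer    ┃0  [.]─ R                  
──────────────────┃                           
     ▼123456789   ┃1                          
HiHat█····█····   ┃                           
 Kick█·█·····█·   ┃2       ·                  
Snare█·█·█·█··█   ┃        │                  
 Bass█·█████···   ┃3   C   ·                  
                  ┃                           
                  ┃4                          
                  ┃Cursor: (0,0)              
━━━━━━━━━━━━━━━━━━┃                           
              ┃   ┗━━━━━━━━━━━━━━━━━━━━━━━━━━━
              ┃                             ┃ 


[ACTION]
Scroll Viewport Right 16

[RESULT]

──┏━━━━━━━━━━━━━━━━━━━━━━━━━━━━━━━━━━━━━┓     
ma┃ CircuitBoard                        ┃     
──┠─────────────────────────────────────┨     
━━┃   0 1 2 3 4 5 6                     ┃     
  ┃0  [.]─ R                   G        ┃     
──┃                                     ┃     
  ┃1                           C        ┃     
  ┃                                     ┃     
  ┃2       ·                            ┃     
  ┃        │                            ┃     
  ┃3   C   ·                            ┃     
  ┃                                     ┃     
  ┃4                           G        ┃     
  ┃Cursor: (0,0)                        ┃     
━━┃                                     ┃     
  ┗━━━━━━━━━━━━━━━━━━━━━━━━━━━━━━━━━━━━━┛     
                            ┃                 


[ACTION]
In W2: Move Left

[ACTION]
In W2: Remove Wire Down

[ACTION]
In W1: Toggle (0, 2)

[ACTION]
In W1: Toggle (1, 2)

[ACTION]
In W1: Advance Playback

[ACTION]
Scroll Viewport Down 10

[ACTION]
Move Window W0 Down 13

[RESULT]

ma┏━━━━━━━━━━━━━━━━━━━━━━━━━━━━━━━━━━━━━┓     
──┃ CircuitBoard                        ┃     
mp┠─────────────────────────────────────┨     
━━┃   0 1 2 3 4 5 6                     ┃     
  ┃0  [.]─ R                   G        ┃     
──┃                                     ┃     
  ┃1                           C        ┃     
  ┃                                     ┃     
  ┃2       ·                            ┃     
  ┃        │                            ┃     
  ┃3   C   ·                            ┃     
  ┃                                     ┃     
  ┃4                           G        ┃     
  ┃Cursor: (0,0)                        ┃     
━━┃                                     ┃     
  ┗━━━━━━━━━━━━━━━━━━━━━━━━━━━━━━━━━━━━━┛     
━━━━━━━━━━━━━━━━━━━━━━━━━━━━┛                 


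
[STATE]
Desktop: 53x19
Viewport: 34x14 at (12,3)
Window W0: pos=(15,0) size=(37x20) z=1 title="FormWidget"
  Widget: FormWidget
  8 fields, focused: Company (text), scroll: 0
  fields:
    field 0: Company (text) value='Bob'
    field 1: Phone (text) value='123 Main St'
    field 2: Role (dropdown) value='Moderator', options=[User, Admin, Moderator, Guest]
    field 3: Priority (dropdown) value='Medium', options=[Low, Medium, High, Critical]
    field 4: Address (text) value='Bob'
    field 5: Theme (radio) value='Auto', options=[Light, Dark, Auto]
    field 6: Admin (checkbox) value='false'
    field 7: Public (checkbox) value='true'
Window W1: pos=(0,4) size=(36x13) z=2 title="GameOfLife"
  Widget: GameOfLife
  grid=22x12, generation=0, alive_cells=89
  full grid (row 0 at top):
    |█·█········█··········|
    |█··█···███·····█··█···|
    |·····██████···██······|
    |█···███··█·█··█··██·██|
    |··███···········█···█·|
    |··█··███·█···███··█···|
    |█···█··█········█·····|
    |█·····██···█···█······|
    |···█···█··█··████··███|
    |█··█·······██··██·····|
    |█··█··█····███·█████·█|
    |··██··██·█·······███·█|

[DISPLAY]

   ┃> Company:    [Bob            
━━━━━━━━━━━━━━━━━━━━━━━┓ain St    
                       ┃ator      
───────────────────────┨m         
                       ┃          
···██······            ┃ght  ( ) D
█··█··██·██            ┃          
·····█···█·            ┃          
··███··█···            ┃          
·····█·····            ┃          
█···█······            ┃          
··████··███            ┃          
██··██·····            ┃          
━━━━━━━━━━━━━━━━━━━━━━━┛          


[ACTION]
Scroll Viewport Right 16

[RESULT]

ompany:    [Bob                ]┃ 
━━━━━━━━━━━━━━━━┓ain St        ]┃ 
                ┃ator         ▼]┃ 
────────────────┨m            ▼]┃ 
                ┃              ]┃ 
····            ┃ght  ( ) Dark  ┃ 
█·██            ┃               ┃ 
··█·            ┃               ┃ 
█···            ┃               ┃ 
····            ┃               ┃ 
····            ┃               ┃ 
·███            ┃               ┃ 
····            ┃               ┃ 
━━━━━━━━━━━━━━━━┛               ┃ 


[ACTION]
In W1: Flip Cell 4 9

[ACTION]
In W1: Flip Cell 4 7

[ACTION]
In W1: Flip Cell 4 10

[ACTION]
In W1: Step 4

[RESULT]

ompany:    [Bob                ]┃ 
━━━━━━━━━━━━━━━━┓ain St        ]┃ 
                ┃ator         ▼]┃ 
────────────────┨m            ▼]┃ 
                ┃              ]┃ 
·█··            ┃ght  ( ) Dark  ┃ 
····            ┃               ┃ 
····            ┃               ┃ 
····            ┃               ┃ 
····            ┃               ┃ 
····            ┃               ┃ 
·███            ┃               ┃ 
·███            ┃               ┃ 
━━━━━━━━━━━━━━━━┛               ┃ 


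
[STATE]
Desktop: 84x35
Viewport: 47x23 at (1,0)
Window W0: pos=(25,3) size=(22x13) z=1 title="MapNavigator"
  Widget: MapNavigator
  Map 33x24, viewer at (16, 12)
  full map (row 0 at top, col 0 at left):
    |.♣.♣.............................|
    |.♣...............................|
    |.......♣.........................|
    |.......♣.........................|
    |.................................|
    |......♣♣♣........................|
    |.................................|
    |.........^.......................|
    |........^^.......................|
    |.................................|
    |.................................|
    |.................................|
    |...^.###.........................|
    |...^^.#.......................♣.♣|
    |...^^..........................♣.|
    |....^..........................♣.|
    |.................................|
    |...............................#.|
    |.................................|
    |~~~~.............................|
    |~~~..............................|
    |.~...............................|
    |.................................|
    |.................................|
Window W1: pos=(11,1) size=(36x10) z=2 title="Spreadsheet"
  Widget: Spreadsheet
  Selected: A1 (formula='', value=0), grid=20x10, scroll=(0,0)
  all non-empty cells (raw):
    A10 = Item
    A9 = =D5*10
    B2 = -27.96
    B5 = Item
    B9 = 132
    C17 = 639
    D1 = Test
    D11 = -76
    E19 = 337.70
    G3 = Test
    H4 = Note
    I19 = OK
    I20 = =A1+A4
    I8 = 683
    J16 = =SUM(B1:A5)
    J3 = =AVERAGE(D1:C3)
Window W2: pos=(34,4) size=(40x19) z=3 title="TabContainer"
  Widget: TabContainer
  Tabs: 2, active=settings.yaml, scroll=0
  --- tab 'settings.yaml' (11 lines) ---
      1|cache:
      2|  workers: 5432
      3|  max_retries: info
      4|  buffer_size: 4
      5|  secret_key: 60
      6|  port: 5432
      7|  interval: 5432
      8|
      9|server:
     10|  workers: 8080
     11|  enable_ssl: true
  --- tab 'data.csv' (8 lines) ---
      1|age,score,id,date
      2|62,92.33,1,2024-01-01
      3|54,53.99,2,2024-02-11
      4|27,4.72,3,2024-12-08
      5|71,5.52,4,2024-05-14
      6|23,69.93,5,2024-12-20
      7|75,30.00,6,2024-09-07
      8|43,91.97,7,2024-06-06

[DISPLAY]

                                               
          ┏━━━━━━━━━━━━━━━━━━━━━━━━━━━━━━━━━━┓ 
          ┃ Spreadsheet                      ┃ 
          ┠──────────────────────────────────┨ 
          ┃A1:                   ┏━━━━━━━━━━━━━
          ┃       A       B      ┃ TabContainer
          ┃----------------------┠─────────────
          ┃  1      [0]       0  ┃[settings.yam
          ┃  2        0  -27.96  ┃─────────────
          ┃  3        0       0  ┃cache:       
          ┗━━━━━━━━━━━━━━━━━━━━━━┃  workers: 54
                        ┃#.......┃  max_retries
                        ┃........┃  buffer_size
                        ┃........┃  secret_key:
                        ┃........┃  port: 5432 
                        ┗━━━━━━━━┃  interval: 5
                                 ┃             
                                 ┃server:      
                                 ┃  workers: 80
                                 ┃  enable_ssl:
                                 ┃             
                                 ┃             
                                 ┗━━━━━━━━━━━━━


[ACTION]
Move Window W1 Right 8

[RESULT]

                                               
                  ┏━━━━━━━━━━━━━━━━━━━━━━━━━━━━
                  ┃ Spreadsheet                
                  ┠────────────────────────────
                  ┃A1:           ┏━━━━━━━━━━━━━
                  ┃       A      ┃ TabContainer
                  ┃--------------┠─────────────
                  ┃  1      [0]  ┃[settings.yam
                  ┃  2        0  ┃─────────────
                  ┃  3        0  ┃cache:       
                  ┗━━━━━━━━━━━━━━┃  workers: 54
                        ┃#.......┃  max_retries
                        ┃........┃  buffer_size
                        ┃........┃  secret_key:
                        ┃........┃  port: 5432 
                        ┗━━━━━━━━┃  interval: 5
                                 ┃             
                                 ┃server:      
                                 ┃  workers: 80
                                 ┃  enable_ssl:
                                 ┃             
                                 ┃             
                                 ┗━━━━━━━━━━━━━


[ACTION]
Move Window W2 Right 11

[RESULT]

                                               
                  ┏━━━━━━━━━━━━━━━━━━━━━━━━━━━━
                  ┃ Spreadsheet                
                  ┠────────────────────────────
                  ┃A1:                     ┏━━━
                  ┃       A       B       C┃ Ta
                  ┃------------------------┠───
                  ┃  1      [0]       0    ┃[se
                  ┃  2        0  -27.96    ┃───
                  ┃  3        0       0    ┃cac
                  ┗━━━━━━━━━━━━━━━━━━━━━━━━┃  w
                        ┃#.................┃  m
                        ┃..................┃  b
                        ┃..................┃  s
                        ┃..................┃  p
                        ┗━━━━━━━━━━━━━━━━━━┃  i
                                           ┃   
                                           ┃ser
                                           ┃  w
                                           ┃  e
                                           ┃   
                                           ┃   
                                           ┗━━━
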